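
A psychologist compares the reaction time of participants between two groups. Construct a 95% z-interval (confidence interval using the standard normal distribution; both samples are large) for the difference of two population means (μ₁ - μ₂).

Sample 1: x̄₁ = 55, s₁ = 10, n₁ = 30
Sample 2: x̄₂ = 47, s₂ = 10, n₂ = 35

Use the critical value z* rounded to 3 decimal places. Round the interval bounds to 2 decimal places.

Both samples are large (n₁ = 30 ≥ 30, n₂ = 35 ≥ 30), so a z-interval for the difference of means applies.

Point estimate: x̄₁ - x̄₂ = 55 - 47 = 8

Standard error: SE = √(s₁²/n₁ + s₂²/n₂)
= √(10²/30 + 10²/35)
= √(3.333333 + 2.857143)
= 2.488067

For 95% confidence, z* = 1.96 (from standard normal table)
Margin of error: E = z* × SE = 1.96 × 2.488067 = 4.8766

Z-interval: (x̄₁ - x̄₂) ± E = 8 ± 4.8766 = (3.1234, 12.8766)

Rounded to 2 decimal places:

(3.12, 12.88)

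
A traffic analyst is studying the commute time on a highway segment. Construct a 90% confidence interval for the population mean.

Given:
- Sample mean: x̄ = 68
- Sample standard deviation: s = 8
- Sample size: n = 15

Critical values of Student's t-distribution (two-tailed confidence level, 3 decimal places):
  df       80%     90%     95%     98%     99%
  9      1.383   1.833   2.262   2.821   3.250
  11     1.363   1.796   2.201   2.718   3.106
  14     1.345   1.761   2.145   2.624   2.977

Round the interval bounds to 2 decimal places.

The population standard deviation σ is unknown (only the sample standard deviation s is given), so use a t-interval with df = n - 1 = 15 - 1 = 14.

For 90% confidence with df = 14, t* = 1.761 (from t-table)

Standard error: SE = s/√n = 8/√15 = 2.065591

Margin of error: E = t* × SE = 1.761 × 2.065591 = 3.6375

T-interval: x̄ ± E = 68 ± 3.6375 = (64.3625, 71.6375)

Rounded to 2 decimal places:

(64.36, 71.64)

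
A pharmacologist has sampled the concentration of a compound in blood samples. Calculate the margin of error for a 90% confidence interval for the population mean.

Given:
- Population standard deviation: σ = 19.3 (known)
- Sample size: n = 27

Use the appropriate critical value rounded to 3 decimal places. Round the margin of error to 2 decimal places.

The population standard deviation σ is known, so use the z-interval margin of error formula.

For 90% confidence, z* = 1.645 (from standard normal table)

Margin of error formula for z-interval: E = z* × σ/√n

E = 1.645 × 19.3/√27
  = 1.645 × 3.714287
  = 6.1100

Rounded to 2 decimal places:

6.11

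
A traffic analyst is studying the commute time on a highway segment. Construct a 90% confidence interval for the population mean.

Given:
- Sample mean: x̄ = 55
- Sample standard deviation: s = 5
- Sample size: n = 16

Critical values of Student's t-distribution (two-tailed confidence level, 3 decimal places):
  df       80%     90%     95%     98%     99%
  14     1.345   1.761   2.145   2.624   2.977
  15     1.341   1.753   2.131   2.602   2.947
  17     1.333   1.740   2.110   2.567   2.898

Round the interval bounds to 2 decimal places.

The population standard deviation σ is unknown (only the sample standard deviation s is given), so use a t-interval with df = n - 1 = 16 - 1 = 15.

For 90% confidence with df = 15, t* = 1.753 (from t-table)

Standard error: SE = s/√n = 5/√16 = 1.250000

Margin of error: E = t* × SE = 1.753 × 1.250000 = 2.1912

T-interval: x̄ ± E = 55 ± 2.1912 = (52.8088, 57.1912)

Rounded to 2 decimal places:

(52.81, 57.19)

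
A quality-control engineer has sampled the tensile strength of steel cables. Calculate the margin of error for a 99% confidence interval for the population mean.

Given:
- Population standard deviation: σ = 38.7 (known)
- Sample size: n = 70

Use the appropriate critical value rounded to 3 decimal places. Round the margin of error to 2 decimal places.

The population standard deviation σ is known, so use the z-interval margin of error formula.

For 99% confidence, z* = 2.576 (from standard normal table)

Margin of error formula for z-interval: E = z* × σ/√n

E = 2.576 × 38.7/√70
  = 2.576 × 4.625535
  = 11.9154

Rounded to 2 decimal places:

11.92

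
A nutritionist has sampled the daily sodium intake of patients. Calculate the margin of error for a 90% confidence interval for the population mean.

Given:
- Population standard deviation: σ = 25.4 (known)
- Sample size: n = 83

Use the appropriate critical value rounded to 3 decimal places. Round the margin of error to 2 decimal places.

The population standard deviation σ is known, so use the z-interval margin of error formula.

For 90% confidence, z* = 1.645 (from standard normal table)

Margin of error formula for z-interval: E = z* × σ/√n

E = 1.645 × 25.4/√83
  = 1.645 × 2.788012
  = 4.5863

Rounded to 2 decimal places:

4.59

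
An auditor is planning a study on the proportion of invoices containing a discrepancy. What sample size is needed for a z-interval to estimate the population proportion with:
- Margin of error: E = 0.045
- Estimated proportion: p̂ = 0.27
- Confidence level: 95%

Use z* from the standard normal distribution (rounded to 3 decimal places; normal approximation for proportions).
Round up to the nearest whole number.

Using z* for proportion z-interval (normal approximation).

For 95% confidence, z* = 1.96 (from standard normal table)

Sample size formula for proportion z-interval: n = z*²p̂(1-p̂)/E²

n = 1.96² × 0.27 × 0.73 / 0.045²
  = 3.8416 × 0.1971 / 0.002025
  = 373.9157

Round up to the nearest whole number: n = 374

374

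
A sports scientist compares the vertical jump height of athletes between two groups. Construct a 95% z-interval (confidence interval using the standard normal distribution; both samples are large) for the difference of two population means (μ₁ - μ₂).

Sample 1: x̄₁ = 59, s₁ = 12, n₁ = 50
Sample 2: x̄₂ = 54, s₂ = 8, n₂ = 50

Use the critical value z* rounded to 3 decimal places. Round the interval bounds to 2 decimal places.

Both samples are large (n₁ = 50 ≥ 30, n₂ = 50 ≥ 30), so a z-interval for the difference of means applies.

Point estimate: x̄₁ - x̄₂ = 59 - 54 = 5

Standard error: SE = √(s₁²/n₁ + s₂²/n₂)
= √(12²/50 + 8²/50)
= √(2.880000 + 1.280000)
= 2.039608

For 95% confidence, z* = 1.96 (from standard normal table)
Margin of error: E = z* × SE = 1.96 × 2.039608 = 3.9976

Z-interval: (x̄₁ - x̄₂) ± E = 5 ± 3.9976 = (1.0024, 8.9976)

Rounded to 2 decimal places:

(1.00, 9.00)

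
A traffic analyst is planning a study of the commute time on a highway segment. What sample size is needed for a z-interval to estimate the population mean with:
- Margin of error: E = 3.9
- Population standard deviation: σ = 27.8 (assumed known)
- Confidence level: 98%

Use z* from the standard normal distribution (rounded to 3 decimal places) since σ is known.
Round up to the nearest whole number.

Using z* since population σ is known (z-interval formula).

For 98% confidence, z* = 2.326 (from standard normal table)

Sample size formula for z-interval: n = (z*σ/E)²

n = (2.326 × 27.8 / 3.9)²
  = (16.580205)²
  = 274.9032

Round up to the nearest whole number: n = 275

275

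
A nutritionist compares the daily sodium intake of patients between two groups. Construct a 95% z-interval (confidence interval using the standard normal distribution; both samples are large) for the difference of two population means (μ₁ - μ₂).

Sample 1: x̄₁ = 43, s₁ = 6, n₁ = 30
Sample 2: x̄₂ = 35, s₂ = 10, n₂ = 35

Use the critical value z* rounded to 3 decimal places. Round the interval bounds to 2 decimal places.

Both samples are large (n₁ = 30 ≥ 30, n₂ = 35 ≥ 30), so a z-interval for the difference of means applies.

Point estimate: x̄₁ - x̄₂ = 43 - 35 = 8

Standard error: SE = √(s₁²/n₁ + s₂²/n₂)
= √(6²/30 + 10²/35)
= √(1.200000 + 2.857143)
= 2.014235

For 95% confidence, z* = 1.96 (from standard normal table)
Margin of error: E = z* × SE = 1.96 × 2.014235 = 3.9479

Z-interval: (x̄₁ - x̄₂) ± E = 8 ± 3.9479 = (4.0521, 11.9479)

Rounded to 2 decimal places:

(4.05, 11.95)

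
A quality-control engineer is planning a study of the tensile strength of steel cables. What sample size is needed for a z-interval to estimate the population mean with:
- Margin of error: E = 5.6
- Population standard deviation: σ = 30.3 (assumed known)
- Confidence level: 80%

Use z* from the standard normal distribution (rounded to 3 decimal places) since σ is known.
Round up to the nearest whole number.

Using z* since population σ is known (z-interval formula).

For 80% confidence, z* = 1.282 (from standard normal table)

Sample size formula for z-interval: n = (z*σ/E)²

n = (1.282 × 30.3 / 5.6)²
  = (6.936536)²
  = 48.1155

Round up to the nearest whole number: n = 49

49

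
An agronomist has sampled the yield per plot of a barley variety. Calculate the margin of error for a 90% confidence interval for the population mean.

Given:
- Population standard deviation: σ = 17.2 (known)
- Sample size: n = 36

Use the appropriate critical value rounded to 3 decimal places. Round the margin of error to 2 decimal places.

The population standard deviation σ is known, so use the z-interval margin of error formula.

For 90% confidence, z* = 1.645 (from standard normal table)

Margin of error formula for z-interval: E = z* × σ/√n

E = 1.645 × 17.2/√36
  = 1.645 × 2.866667
  = 4.7157

Rounded to 2 decimal places:

4.72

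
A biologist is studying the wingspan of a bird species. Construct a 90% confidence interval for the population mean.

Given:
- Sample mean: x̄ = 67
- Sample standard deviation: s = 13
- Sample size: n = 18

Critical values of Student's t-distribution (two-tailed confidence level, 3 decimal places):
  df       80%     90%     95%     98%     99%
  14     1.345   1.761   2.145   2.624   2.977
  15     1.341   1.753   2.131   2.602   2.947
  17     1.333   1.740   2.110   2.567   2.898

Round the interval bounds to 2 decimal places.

The population standard deviation σ is unknown (only the sample standard deviation s is given), so use a t-interval with df = n - 1 = 18 - 1 = 17.

For 90% confidence with df = 17, t* = 1.740 (from t-table)

Standard error: SE = s/√n = 13/√18 = 3.064129

Margin of error: E = t* × SE = 1.740 × 3.064129 = 5.3316

T-interval: x̄ ± E = 67 ± 5.3316 = (61.6684, 72.3316)

Rounded to 2 decimal places:

(61.67, 72.33)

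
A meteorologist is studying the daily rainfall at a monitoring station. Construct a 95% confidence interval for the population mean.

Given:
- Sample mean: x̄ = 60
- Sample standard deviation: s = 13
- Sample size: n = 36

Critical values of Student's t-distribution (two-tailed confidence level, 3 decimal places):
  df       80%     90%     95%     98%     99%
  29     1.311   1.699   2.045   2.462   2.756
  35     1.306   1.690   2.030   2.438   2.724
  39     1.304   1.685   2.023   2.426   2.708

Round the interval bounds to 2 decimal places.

The population standard deviation σ is unknown (only the sample standard deviation s is given), so use a t-interval with df = n - 1 = 36 - 1 = 35.

For 95% confidence with df = 35, t* = 2.030 (from t-table)

Standard error: SE = s/√n = 13/√36 = 2.166667

Margin of error: E = t* × SE = 2.030 × 2.166667 = 4.3983

T-interval: x̄ ± E = 60 ± 4.3983 = (55.6017, 64.3983)

Rounded to 2 decimal places:

(55.60, 64.40)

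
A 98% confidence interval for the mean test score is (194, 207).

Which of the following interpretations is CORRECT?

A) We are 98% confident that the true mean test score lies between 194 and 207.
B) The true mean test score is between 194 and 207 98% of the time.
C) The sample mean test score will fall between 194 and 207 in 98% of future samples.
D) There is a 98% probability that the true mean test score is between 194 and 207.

A confidence interval represents our confidence in the procedure, not a probability statement about the parameter.

Key concept: If we repeated this sampling process many times and computed a 98% CI each time, about 98% of those intervals would contain the true population parameter.

For this specific interval (194, 207):
- Midpoint (point estimate): 200.5
- Margin of error: 6.5

The correct interpretation is the one stating confidence that the true parameter lies in the interval — option A.

A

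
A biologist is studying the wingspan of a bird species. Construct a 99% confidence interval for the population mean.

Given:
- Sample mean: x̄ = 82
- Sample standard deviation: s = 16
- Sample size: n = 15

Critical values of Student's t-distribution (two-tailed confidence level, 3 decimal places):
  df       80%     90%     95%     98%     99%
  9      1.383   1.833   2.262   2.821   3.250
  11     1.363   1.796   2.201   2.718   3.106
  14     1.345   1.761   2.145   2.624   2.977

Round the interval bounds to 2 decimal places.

The population standard deviation σ is unknown (only the sample standard deviation s is given), so use a t-interval with df = n - 1 = 15 - 1 = 14.

For 99% confidence with df = 14, t* = 2.977 (from t-table)

Standard error: SE = s/√n = 16/√15 = 4.131182

Margin of error: E = t* × SE = 2.977 × 4.131182 = 12.2985

T-interval: x̄ ± E = 82 ± 12.2985 = (69.7015, 94.2985)

Rounded to 2 decimal places:

(69.70, 94.30)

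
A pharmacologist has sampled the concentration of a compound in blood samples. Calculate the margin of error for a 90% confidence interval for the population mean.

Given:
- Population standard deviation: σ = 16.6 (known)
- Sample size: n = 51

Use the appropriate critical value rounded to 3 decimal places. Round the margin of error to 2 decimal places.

The population standard deviation σ is known, so use the z-interval margin of error formula.

For 90% confidence, z* = 1.645 (from standard normal table)

Margin of error formula for z-interval: E = z* × σ/√n

E = 1.645 × 16.6/√51
  = 1.645 × 2.324465
  = 3.8237

Rounded to 2 decimal places:

3.82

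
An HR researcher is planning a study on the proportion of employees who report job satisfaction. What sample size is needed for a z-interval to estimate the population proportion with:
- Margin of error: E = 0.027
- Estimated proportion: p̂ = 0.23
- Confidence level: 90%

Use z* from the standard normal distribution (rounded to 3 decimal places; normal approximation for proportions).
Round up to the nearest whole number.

Using z* for proportion z-interval (normal approximation).

For 90% confidence, z* = 1.645 (from standard normal table)

Sample size formula for proportion z-interval: n = z*²p̂(1-p̂)/E²

n = 1.645² × 0.23 × 0.77 / 0.027²
  = 2.706025 × 0.1771 / 0.000729
  = 657.3896

Round up to the nearest whole number: n = 658

658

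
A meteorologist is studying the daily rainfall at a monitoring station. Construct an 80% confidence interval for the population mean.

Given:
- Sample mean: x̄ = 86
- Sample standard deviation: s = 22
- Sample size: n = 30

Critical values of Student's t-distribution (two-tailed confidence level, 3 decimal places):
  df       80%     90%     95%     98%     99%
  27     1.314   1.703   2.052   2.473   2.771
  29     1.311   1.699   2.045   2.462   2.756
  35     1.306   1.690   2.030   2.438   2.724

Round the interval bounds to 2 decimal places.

The population standard deviation σ is unknown (only the sample standard deviation s is given), so use a t-interval with df = n - 1 = 30 - 1 = 29.

For 80% confidence with df = 29, t* = 1.311 (from t-table)

Standard error: SE = s/√n = 22/√30 = 4.016632

Margin of error: E = t* × SE = 1.311 × 4.016632 = 5.2658

T-interval: x̄ ± E = 86 ± 5.2658 = (80.7342, 91.2658)

Rounded to 2 decimal places:

(80.73, 91.27)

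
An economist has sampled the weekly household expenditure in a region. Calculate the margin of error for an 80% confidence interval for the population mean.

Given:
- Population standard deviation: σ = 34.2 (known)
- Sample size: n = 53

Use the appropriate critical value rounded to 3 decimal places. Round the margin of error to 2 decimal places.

The population standard deviation σ is known, so use the z-interval margin of error formula.

For 80% confidence, z* = 1.282 (from standard normal table)

Margin of error formula for z-interval: E = z* × σ/√n

E = 1.282 × 34.2/√53
  = 1.282 × 4.697731
  = 6.0225

Rounded to 2 decimal places:

6.02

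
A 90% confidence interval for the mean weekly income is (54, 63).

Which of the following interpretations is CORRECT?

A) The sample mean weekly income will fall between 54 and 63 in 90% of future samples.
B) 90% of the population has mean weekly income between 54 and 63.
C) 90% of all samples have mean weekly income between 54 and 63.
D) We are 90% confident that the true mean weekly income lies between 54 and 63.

A confidence interval represents our confidence in the procedure, not a probability statement about the parameter.

Key concept: If we repeated this sampling process many times and computed a 90% CI each time, about 90% of those intervals would contain the true population parameter.

For this specific interval (54, 63):
- Midpoint (point estimate): 58.5
- Margin of error: 4.5

The correct interpretation is the one stating confidence that the true parameter lies in the interval — option D.

D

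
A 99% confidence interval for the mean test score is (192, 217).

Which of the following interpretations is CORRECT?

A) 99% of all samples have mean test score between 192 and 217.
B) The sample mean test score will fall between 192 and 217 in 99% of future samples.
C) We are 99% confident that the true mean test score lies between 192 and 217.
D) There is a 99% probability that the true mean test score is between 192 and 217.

A confidence interval represents our confidence in the procedure, not a probability statement about the parameter.

Key concept: If we repeated this sampling process many times and computed a 99% CI each time, about 99% of those intervals would contain the true population parameter.

For this specific interval (192, 217):
- Midpoint (point estimate): 204.5
- Margin of error: 12.5

The correct interpretation is the one stating confidence that the true parameter lies in the interval — option C.

C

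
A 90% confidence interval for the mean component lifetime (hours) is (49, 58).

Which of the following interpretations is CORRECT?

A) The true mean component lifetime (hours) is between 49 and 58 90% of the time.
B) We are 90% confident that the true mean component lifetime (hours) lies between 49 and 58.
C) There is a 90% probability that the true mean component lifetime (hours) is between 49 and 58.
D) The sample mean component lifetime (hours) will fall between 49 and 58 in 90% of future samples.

A confidence interval represents our confidence in the procedure, not a probability statement about the parameter.

Key concept: If we repeated this sampling process many times and computed a 90% CI each time, about 90% of those intervals would contain the true population parameter.

For this specific interval (49, 58):
- Midpoint (point estimate): 53.5
- Margin of error: 4.5

The correct interpretation is the one stating confidence that the true parameter lies in the interval — option B.

B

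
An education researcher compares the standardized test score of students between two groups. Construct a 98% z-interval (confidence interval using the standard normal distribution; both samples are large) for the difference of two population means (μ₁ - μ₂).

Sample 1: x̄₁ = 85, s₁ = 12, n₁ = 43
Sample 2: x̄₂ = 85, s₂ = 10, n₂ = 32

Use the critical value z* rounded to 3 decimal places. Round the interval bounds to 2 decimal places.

Both samples are large (n₁ = 43 ≥ 30, n₂ = 32 ≥ 30), so a z-interval for the difference of means applies.

Point estimate: x̄₁ - x̄₂ = 85 - 85 = 0

Standard error: SE = √(s₁²/n₁ + s₂²/n₂)
= √(12²/43 + 10²/32)
= √(3.348837 + 3.125000)
= 2.544374

For 98% confidence, z* = 2.326 (from standard normal table)
Margin of error: E = z* × SE = 2.326 × 2.544374 = 5.9182

Z-interval: (x̄₁ - x̄₂) ± E = 0 ± 5.9182 = (-5.9182, 5.9182)

Rounded to 2 decimal places:

(-5.92, 5.92)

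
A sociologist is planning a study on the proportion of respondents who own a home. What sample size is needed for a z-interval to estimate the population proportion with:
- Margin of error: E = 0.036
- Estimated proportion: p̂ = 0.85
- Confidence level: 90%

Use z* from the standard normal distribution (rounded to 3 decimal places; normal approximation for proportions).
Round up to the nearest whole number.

Using z* for proportion z-interval (normal approximation).

For 90% confidence, z* = 1.645 (from standard normal table)

Sample size formula for proportion z-interval: n = z*²p̂(1-p̂)/E²

n = 1.645² × 0.85 × 0.15 / 0.036²
  = 2.706025 × 0.1275 / 0.001296
  = 266.2177

Round up to the nearest whole number: n = 267

267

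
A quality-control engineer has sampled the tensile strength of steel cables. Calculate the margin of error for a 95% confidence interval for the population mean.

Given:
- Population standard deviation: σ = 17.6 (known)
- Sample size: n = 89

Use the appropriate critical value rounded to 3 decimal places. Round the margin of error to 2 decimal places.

The population standard deviation σ is known, so use the z-interval margin of error formula.

For 95% confidence, z* = 1.96 (from standard normal table)

Margin of error formula for z-interval: E = z* × σ/√n

E = 1.96 × 17.6/√89
  = 1.96 × 1.865596
  = 3.6566

Rounded to 2 decimal places:

3.66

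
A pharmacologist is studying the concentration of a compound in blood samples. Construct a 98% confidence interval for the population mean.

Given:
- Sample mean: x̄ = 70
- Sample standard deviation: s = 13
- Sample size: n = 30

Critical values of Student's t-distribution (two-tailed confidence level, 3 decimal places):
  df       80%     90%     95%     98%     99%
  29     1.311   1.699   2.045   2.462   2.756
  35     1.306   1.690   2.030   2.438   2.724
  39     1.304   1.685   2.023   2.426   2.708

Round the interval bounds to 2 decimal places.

The population standard deviation σ is unknown (only the sample standard deviation s is given), so use a t-interval with df = n - 1 = 30 - 1 = 29.

For 98% confidence with df = 29, t* = 2.462 (from t-table)

Standard error: SE = s/√n = 13/√30 = 2.373464

Margin of error: E = t* × SE = 2.462 × 2.373464 = 5.8435

T-interval: x̄ ± E = 70 ± 5.8435 = (64.1565, 75.8435)

Rounded to 2 decimal places:

(64.16, 75.84)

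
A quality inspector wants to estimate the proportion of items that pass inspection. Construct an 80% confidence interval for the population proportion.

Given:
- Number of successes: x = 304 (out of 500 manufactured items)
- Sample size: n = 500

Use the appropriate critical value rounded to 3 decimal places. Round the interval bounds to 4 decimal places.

Sample proportion: p̂ = 304/500 = 0.608000

Check conditions for normal approximation:
  np̂ = 304 ≥ 10 ✓
  n(1-p̂) = 196 ≥ 10 ✓

The sample is large enough, so use a z-interval (normal approximation) for the proportion.

For 80% confidence, z* = 1.282 (from standard normal table)

Standard error: SE = √(p̂(1-p̂)/n) = √(0.608000×0.392000/500) = 0.02183282

Margin of error: E = z* × SE = 1.282 × 0.02183282 = 0.027990

Z-interval: p̂ ± E = 0.608000 ± 0.027990 = (0.580010, 0.635990)

Rounded to 4 decimal places:

(0.5800, 0.6360)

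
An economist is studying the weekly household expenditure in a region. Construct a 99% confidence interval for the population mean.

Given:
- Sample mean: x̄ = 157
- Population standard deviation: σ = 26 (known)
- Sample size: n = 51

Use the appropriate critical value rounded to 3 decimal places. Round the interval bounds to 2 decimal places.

The population standard deviation σ is known, so use a z-interval (standard normal critical value).

For 99% confidence, z* = 2.576 (from standard normal table)

Standard error: SE = σ/√n = 26/√51 = 3.640728

Margin of error: E = z* × SE = 2.576 × 3.640728 = 9.3785

Z-interval: x̄ ± E = 157 ± 9.3785 = (147.6215, 166.3785)

Rounded to 2 decimal places:

(147.62, 166.38)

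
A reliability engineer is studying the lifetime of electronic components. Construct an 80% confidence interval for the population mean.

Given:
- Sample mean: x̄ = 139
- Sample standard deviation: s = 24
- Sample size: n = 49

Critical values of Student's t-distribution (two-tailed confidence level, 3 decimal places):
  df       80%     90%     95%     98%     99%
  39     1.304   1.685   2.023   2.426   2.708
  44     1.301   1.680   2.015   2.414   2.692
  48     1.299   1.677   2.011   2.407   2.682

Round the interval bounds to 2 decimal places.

The population standard deviation σ is unknown (only the sample standard deviation s is given), so use a t-interval with df = n - 1 = 49 - 1 = 48.

For 80% confidence with df = 48, t* = 1.299 (from t-table)

Standard error: SE = s/√n = 24/√49 = 3.428571

Margin of error: E = t* × SE = 1.299 × 3.428571 = 4.4537

T-interval: x̄ ± E = 139 ± 4.4537 = (134.5463, 143.4537)

Rounded to 2 decimal places:

(134.55, 143.45)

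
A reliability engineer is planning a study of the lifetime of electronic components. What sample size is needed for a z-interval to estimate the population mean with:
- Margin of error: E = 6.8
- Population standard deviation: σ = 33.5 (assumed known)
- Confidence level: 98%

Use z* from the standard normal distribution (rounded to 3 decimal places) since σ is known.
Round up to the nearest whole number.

Using z* since population σ is known (z-interval formula).

For 98% confidence, z* = 2.326 (from standard normal table)

Sample size formula for z-interval: n = (z*σ/E)²

n = (2.326 × 33.5 / 6.8)²
  = (11.458971)²
  = 131.3080

Round up to the nearest whole number: n = 132

132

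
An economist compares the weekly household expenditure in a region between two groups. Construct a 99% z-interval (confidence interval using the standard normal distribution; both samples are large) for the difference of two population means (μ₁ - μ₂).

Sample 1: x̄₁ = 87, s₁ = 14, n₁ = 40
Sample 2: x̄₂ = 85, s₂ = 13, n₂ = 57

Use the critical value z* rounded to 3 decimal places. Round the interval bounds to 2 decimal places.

Both samples are large (n₁ = 40 ≥ 30, n₂ = 57 ≥ 30), so a z-interval for the difference of means applies.

Point estimate: x̄₁ - x̄₂ = 87 - 85 = 2

Standard error: SE = √(s₁²/n₁ + s₂²/n₂)
= √(14²/40 + 13²/57)
= √(4.900000 + 2.964912)
= 2.804445

For 99% confidence, z* = 2.576 (from standard normal table)
Margin of error: E = z* × SE = 2.576 × 2.804445 = 7.2243

Z-interval: (x̄₁ - x̄₂) ± E = 2 ± 7.2243 = (-5.2243, 9.2243)

Rounded to 2 decimal places:

(-5.22, 9.22)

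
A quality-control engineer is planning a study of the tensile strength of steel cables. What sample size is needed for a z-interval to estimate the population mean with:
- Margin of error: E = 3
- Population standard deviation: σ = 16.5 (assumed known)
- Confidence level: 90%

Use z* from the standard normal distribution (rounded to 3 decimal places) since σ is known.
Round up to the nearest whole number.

Using z* since population σ is known (z-interval formula).

For 90% confidence, z* = 1.645 (from standard normal table)

Sample size formula for z-interval: n = (z*σ/E)²

n = (1.645 × 16.5 / 3)²
  = (9.047500)²
  = 81.8573

Round up to the nearest whole number: n = 82

82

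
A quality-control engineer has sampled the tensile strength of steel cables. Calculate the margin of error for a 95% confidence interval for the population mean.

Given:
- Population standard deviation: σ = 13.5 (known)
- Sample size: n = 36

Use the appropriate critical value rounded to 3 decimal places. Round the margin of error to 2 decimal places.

The population standard deviation σ is known, so use the z-interval margin of error formula.

For 95% confidence, z* = 1.96 (from standard normal table)

Margin of error formula for z-interval: E = z* × σ/√n

E = 1.96 × 13.5/√36
  = 1.96 × 2.250000
  = 4.4100

Rounded to 2 decimal places:

4.41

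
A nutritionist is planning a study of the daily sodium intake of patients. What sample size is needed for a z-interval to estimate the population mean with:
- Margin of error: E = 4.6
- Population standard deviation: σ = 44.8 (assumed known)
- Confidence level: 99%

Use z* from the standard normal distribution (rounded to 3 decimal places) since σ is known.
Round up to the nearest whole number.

Using z* since population σ is known (z-interval formula).

For 99% confidence, z* = 2.576 (from standard normal table)

Sample size formula for z-interval: n = (z*σ/E)²

n = (2.576 × 44.8 / 4.6)²
  = (25.088000)²
  = 629.4077

Round up to the nearest whole number: n = 630

630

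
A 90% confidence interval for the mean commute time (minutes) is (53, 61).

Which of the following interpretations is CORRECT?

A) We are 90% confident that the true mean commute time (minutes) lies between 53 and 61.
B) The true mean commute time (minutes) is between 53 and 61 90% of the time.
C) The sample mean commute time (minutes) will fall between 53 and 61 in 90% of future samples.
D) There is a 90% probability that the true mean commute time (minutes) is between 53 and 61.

A confidence interval represents our confidence in the procedure, not a probability statement about the parameter.

Key concept: If we repeated this sampling process many times and computed a 90% CI each time, about 90% of those intervals would contain the true population parameter.

For this specific interval (53, 61):
- Midpoint (point estimate): 57
- Margin of error: 4

The correct interpretation is the one stating confidence that the true parameter lies in the interval — option A.

A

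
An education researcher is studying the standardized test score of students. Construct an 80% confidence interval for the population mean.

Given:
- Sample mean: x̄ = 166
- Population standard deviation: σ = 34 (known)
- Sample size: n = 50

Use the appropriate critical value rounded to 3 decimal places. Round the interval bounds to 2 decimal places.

The population standard deviation σ is known, so use a z-interval (standard normal critical value).

For 80% confidence, z* = 1.282 (from standard normal table)

Standard error: SE = σ/√n = 34/√50 = 4.808326

Margin of error: E = z* × SE = 1.282 × 4.808326 = 6.1643

Z-interval: x̄ ± E = 166 ± 6.1643 = (159.8357, 172.1643)

Rounded to 2 decimal places:

(159.84, 172.16)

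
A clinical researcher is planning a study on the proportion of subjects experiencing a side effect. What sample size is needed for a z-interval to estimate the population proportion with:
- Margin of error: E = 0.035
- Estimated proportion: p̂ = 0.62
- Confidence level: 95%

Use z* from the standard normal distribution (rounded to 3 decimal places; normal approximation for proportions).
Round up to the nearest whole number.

Using z* for proportion z-interval (normal approximation).

For 95% confidence, z* = 1.96 (from standard normal table)

Sample size formula for proportion z-interval: n = z*²p̂(1-p̂)/E²

n = 1.96² × 0.62 × 0.38 / 0.035²
  = 3.8416 × 0.2356 / 0.001225
  = 738.8416

Round up to the nearest whole number: n = 739

739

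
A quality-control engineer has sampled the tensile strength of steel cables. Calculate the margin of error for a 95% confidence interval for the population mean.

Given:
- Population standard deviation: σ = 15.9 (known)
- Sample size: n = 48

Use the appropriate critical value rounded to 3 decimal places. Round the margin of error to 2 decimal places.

The population standard deviation σ is known, so use the z-interval margin of error formula.

For 95% confidence, z* = 1.96 (from standard normal table)

Margin of error formula for z-interval: E = z* × σ/√n

E = 1.96 × 15.9/√48
  = 1.96 × 2.294967
  = 4.4981

Rounded to 2 decimal places:

4.50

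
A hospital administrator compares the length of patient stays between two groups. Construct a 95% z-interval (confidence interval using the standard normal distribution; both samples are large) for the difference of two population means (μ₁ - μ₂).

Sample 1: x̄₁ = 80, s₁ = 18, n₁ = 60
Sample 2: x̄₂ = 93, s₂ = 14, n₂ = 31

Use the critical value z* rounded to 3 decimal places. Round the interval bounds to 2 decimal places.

Both samples are large (n₁ = 60 ≥ 30, n₂ = 31 ≥ 30), so a z-interval for the difference of means applies.

Point estimate: x̄₁ - x̄₂ = 80 - 93 = -13

Standard error: SE = √(s₁²/n₁ + s₂²/n₂)
= √(18²/60 + 14²/31)
= √(5.400000 + 6.322581)
= 3.423825

For 95% confidence, z* = 1.96 (from standard normal table)
Margin of error: E = z* × SE = 1.96 × 3.423825 = 6.7107

Z-interval: (x̄₁ - x̄₂) ± E = -13 ± 6.7107 = (-19.7107, -6.2893)

Rounded to 2 decimal places:

(-19.71, -6.29)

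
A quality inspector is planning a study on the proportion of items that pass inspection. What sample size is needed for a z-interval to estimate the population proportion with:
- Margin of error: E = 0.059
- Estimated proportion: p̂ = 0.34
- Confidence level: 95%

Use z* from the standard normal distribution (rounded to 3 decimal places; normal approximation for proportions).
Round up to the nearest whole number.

Using z* for proportion z-interval (normal approximation).

For 95% confidence, z* = 1.96 (from standard normal table)

Sample size formula for proportion z-interval: n = z*²p̂(1-p̂)/E²

n = 1.96² × 0.34 × 0.66 / 0.059²
  = 3.8416 × 0.2244 / 0.003481
  = 247.6458

Round up to the nearest whole number: n = 248

248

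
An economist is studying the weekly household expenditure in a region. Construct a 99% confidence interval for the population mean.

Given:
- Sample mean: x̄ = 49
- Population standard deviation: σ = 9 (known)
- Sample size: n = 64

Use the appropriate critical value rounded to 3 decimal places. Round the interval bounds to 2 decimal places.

The population standard deviation σ is known, so use a z-interval (standard normal critical value).

For 99% confidence, z* = 2.576 (from standard normal table)

Standard error: SE = σ/√n = 9/√64 = 1.125000

Margin of error: E = z* × SE = 2.576 × 1.125000 = 2.8980

Z-interval: x̄ ± E = 49 ± 2.8980 = (46.1020, 51.8980)

Rounded to 2 decimal places:

(46.10, 51.90)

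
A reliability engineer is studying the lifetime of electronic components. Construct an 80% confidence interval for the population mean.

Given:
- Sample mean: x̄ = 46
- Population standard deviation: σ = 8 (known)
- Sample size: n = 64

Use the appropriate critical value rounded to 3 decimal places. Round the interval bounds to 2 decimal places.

The population standard deviation σ is known, so use a z-interval (standard normal critical value).

For 80% confidence, z* = 1.282 (from standard normal table)

Standard error: SE = σ/√n = 8/√64 = 1.000000

Margin of error: E = z* × SE = 1.282 × 1.000000 = 1.2820

Z-interval: x̄ ± E = 46 ± 1.2820 = (44.7180, 47.2820)

Rounded to 2 decimal places:

(44.72, 47.28)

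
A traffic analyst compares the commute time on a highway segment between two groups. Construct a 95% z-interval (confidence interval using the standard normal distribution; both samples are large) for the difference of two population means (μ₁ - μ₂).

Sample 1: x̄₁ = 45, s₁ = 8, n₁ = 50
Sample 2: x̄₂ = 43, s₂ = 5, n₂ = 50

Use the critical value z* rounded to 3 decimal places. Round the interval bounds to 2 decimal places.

Both samples are large (n₁ = 50 ≥ 30, n₂ = 50 ≥ 30), so a z-interval for the difference of means applies.

Point estimate: x̄₁ - x̄₂ = 45 - 43 = 2

Standard error: SE = √(s₁²/n₁ + s₂²/n₂)
= √(8²/50 + 5²/50)
= √(1.2800000 + 0.5000000)
= 1.3341664

For 95% confidence, z* = 1.96 (from standard normal table)
Margin of error: E = z* × SE = 1.96 × 1.3341664 = 2.61497

Z-interval: (x̄₁ - x̄₂) ± E = 2 ± 2.61497 = (-0.61497, 4.61497)

Rounded to 2 decimal places:

(-0.61, 4.61)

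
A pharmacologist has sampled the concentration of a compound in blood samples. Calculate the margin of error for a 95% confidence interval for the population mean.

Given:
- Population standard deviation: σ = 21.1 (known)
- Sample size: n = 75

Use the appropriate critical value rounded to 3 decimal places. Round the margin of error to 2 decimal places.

The population standard deviation σ is known, so use the z-interval margin of error formula.

For 95% confidence, z* = 1.96 (from standard normal table)

Margin of error formula for z-interval: E = z* × σ/√n

E = 1.96 × 21.1/√75
  = 1.96 × 2.436418
  = 4.7754

Rounded to 2 decimal places:

4.78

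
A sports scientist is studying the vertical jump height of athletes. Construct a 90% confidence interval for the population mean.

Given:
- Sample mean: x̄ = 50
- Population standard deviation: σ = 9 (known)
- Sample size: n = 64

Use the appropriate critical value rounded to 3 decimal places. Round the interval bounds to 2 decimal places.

The population standard deviation σ is known, so use a z-interval (standard normal critical value).

For 90% confidence, z* = 1.645 (from standard normal table)

Standard error: SE = σ/√n = 9/√64 = 1.125000

Margin of error: E = z* × SE = 1.645 × 1.125000 = 1.8506

Z-interval: x̄ ± E = 50 ± 1.8506 = (48.1494, 51.8506)

Rounded to 2 decimal places:

(48.15, 51.85)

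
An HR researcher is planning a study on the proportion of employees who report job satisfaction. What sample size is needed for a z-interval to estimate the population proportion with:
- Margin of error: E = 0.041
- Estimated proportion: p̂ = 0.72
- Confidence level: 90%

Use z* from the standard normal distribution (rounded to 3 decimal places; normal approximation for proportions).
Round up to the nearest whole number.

Using z* for proportion z-interval (normal approximation).

For 90% confidence, z* = 1.645 (from standard normal table)

Sample size formula for proportion z-interval: n = z*²p̂(1-p̂)/E²

n = 1.645² × 0.72 × 0.28 / 0.041²
  = 2.706025 × 0.2016 / 0.001681
  = 324.5298

Round up to the nearest whole number: n = 325

325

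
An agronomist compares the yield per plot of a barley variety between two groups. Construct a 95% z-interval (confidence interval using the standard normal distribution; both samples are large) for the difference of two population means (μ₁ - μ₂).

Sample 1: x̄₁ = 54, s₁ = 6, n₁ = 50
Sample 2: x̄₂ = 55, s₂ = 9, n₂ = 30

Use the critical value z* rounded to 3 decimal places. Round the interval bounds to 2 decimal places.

Both samples are large (n₁ = 50 ≥ 30, n₂ = 30 ≥ 30), so a z-interval for the difference of means applies.

Point estimate: x̄₁ - x̄₂ = 54 - 55 = -1

Standard error: SE = √(s₁²/n₁ + s₂²/n₂)
= √(6²/50 + 9²/30)
= √(0.720000 + 2.700000)
= 1.849324

For 95% confidence, z* = 1.96 (from standard normal table)
Margin of error: E = z* × SE = 1.96 × 1.849324 = 3.6247

Z-interval: (x̄₁ - x̄₂) ± E = -1 ± 3.6247 = (-4.6247, 2.6247)

Rounded to 2 decimal places:

(-4.62, 2.62)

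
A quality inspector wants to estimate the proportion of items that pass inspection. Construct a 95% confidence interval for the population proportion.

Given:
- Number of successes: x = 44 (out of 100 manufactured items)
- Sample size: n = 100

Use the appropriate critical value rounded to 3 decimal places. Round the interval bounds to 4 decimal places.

Sample proportion: p̂ = 44/100 = 0.440000

Check conditions for normal approximation:
  np̂ = 44 ≥ 10 ✓
  n(1-p̂) = 56 ≥ 10 ✓

The sample is large enough, so use a z-interval (normal approximation) for the proportion.

For 95% confidence, z* = 1.96 (from standard normal table)

Standard error: SE = √(p̂(1-p̂)/n) = √(0.440000×0.560000/100) = 0.04963869

Margin of error: E = z* × SE = 1.96 × 0.04963869 = 0.097292

Z-interval: p̂ ± E = 0.440000 ± 0.097292 = (0.342708, 0.537292)

Rounded to 4 decimal places:

(0.3427, 0.5373)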